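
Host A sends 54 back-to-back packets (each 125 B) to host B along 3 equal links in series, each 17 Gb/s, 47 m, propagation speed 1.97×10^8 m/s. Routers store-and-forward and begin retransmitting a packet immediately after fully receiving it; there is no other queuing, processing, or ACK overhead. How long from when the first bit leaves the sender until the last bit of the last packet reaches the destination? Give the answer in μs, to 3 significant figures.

Per-hop transmission t_tx = L/R = 1000/17000000000 = 0.0588235 μs.
Per-hop propagation t_prop = 47/197000000 = 0.238579 μs.
Pipeline fill: first packet needs 3·t_tx to clear all hops; remaining 53 packets each add one t_tx.
Total = (3+54-1)·t_tx + 3·t_prop = 56·0.0588235 + 3·0.238579 = 4.01 μs.

4.01 μs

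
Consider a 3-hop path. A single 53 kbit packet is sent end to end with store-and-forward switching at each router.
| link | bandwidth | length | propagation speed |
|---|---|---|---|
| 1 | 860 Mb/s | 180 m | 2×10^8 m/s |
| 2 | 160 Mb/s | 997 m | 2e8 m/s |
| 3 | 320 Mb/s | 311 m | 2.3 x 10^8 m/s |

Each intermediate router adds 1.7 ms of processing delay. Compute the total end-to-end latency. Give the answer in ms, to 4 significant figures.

3.966 ms

L = 53000 bits.
Transmission delays (L/R per hop): 0.0616279, 0.33125, 0.165625 ms; sum = 0.558503 ms.
Propagation delays (d/s per hop): 0.0009, 0.004985, 0.00135217 ms; sum = 0.00723717 ms.
Processing at 2 router(s): 2 × 1.7 ms = 3.4 ms.
End-to-end = 3.966 ms.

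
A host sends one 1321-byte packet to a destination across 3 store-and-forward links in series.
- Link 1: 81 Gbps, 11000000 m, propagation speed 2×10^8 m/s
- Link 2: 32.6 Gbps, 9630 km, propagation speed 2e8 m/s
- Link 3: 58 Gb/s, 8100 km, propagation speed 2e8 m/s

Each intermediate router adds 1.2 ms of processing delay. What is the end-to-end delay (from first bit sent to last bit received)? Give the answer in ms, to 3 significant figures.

146 ms

L = 1321 × 8 = 10568 bits.
Transmission delays (L/R per hop): 0.000130469, 0.000324172, 0.000182207 ms; sum = 0.000636848 ms.
Propagation delays (d/s per hop): 55, 48.15, 40.5 ms; sum = 143.65 ms.
Processing at 2 router(s): 2 × 1.2 ms = 2.4 ms.
End-to-end = 146 ms.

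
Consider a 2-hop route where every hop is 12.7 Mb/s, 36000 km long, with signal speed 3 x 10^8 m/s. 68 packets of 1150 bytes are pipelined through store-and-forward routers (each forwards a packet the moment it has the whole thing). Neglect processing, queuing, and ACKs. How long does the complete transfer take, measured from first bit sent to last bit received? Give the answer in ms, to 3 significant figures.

Per-hop transmission t_tx = L/R = 9200/12700000 = 0.724409 ms.
Per-hop propagation t_prop = 36000000/300000000 = 120 ms.
Pipeline fill: first packet needs 2·t_tx to clear all hops; remaining 67 packets each add one t_tx.
Total = (2+68-1)·t_tx + 2·t_prop = 69·0.724409 + 2·120 = 290 ms.

290 ms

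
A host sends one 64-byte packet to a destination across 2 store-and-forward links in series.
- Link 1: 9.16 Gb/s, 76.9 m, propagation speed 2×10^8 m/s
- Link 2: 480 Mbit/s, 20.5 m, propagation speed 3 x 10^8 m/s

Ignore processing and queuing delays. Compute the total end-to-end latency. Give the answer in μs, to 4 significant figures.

L = 64 × 8 = 512 bits.
Transmission delays (L/R per hop): 0.0558952, 1.06667 μs; sum = 1.12256 μs.
Propagation delays (d/s per hop): 0.3845, 0.0683333 μs; sum = 0.452833 μs.
End-to-end = 1.575 μs.

1.575 μs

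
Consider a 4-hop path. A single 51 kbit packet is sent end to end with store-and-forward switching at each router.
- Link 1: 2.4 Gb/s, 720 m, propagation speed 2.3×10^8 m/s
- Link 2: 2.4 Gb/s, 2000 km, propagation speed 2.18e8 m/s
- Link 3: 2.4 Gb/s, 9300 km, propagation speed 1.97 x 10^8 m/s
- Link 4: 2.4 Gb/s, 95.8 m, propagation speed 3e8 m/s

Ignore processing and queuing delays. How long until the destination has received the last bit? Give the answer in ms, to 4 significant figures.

56.47 ms

L = 51000 bits.
Transmission delay per hop = L/R = 51000/2400000000 = 0.02125 ms; 4 hops → 0.085 ms.
Propagation delays (d/s per hop): 0.00313043, 9.17431, 47.2081, 0.000319333 ms; sum = 56.3859 ms.
End-to-end = 56.47 ms.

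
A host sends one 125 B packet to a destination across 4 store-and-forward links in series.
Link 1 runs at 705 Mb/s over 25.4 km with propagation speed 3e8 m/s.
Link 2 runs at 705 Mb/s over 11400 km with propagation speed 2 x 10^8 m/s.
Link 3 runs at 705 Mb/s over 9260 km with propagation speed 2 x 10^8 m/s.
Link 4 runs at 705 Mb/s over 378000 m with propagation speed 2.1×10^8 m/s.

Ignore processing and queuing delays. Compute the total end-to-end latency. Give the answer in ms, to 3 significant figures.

L = 125 × 8 = 1000 bits.
Transmission delay per hop = L/R = 1000/705000000 = 0.00141844 ms; 4 hops → 0.00567376 ms.
Propagation delays (d/s per hop): 0.0846667, 57, 46.3, 1.8 ms; sum = 105.185 ms.
End-to-end = 105 ms.

105 ms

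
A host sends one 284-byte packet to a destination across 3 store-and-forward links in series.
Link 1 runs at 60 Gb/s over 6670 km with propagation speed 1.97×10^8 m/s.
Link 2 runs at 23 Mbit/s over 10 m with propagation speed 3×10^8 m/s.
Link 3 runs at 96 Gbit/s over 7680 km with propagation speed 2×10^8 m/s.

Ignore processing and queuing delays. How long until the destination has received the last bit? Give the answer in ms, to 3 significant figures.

72.4 ms

L = 284 × 8 = 2272 bits.
Transmission delays (L/R per hop): 3.78667e-05, 0.0987826, 2.36667e-05 ms; sum = 0.0988441 ms.
Propagation delays (d/s per hop): 33.8579, 3.33333e-05, 38.4 ms; sum = 72.2579 ms.
End-to-end = 72.4 ms.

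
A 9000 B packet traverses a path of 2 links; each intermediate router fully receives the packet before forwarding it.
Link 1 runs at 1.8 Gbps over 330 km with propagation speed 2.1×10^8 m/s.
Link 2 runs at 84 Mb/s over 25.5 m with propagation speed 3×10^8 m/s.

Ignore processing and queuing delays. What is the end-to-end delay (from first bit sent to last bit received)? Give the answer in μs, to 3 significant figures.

2470 μs

L = 9000 × 8 = 72000 bits.
Transmission delays (L/R per hop): 40, 857.143 μs; sum = 897.143 μs.
Propagation delays (d/s per hop): 1571.43, 0.085 μs; sum = 1571.51 μs.
End-to-end = 2470 μs.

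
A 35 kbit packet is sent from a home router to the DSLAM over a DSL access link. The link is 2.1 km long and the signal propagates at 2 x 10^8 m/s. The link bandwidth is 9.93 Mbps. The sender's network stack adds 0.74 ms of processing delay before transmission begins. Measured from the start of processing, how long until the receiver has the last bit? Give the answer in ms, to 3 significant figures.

4.28 ms

L = 35000 bits.
Transmission delay = L/R = 35000 / 9930000 = 3.52467 ms.
Propagation delay = d/s = 2100 m / 200000000 m/s = 0.0105 ms.
Plus processing delay 0.74 ms = 0.74 ms.
Total = 4.28 ms.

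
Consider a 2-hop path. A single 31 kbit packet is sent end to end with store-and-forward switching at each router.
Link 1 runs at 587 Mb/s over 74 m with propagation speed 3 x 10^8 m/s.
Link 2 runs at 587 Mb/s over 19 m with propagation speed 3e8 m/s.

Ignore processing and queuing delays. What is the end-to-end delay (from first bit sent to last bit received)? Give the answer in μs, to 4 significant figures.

105.9 μs

L = 31000 bits.
Transmission delay per hop = L/R = 31000/587000000 = 52.8109 μs; 2 hops → 105.622 μs.
Propagation delays (d/s per hop): 0.246667, 0.0633333 μs; sum = 0.31 μs.
End-to-end = 105.9 μs.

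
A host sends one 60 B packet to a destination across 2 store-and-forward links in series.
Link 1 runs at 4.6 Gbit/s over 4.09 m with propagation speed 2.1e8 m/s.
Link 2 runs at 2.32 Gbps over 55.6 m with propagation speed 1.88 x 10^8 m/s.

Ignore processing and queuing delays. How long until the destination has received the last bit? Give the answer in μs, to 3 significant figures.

0.626 μs

L = 60 × 8 = 480 bits.
Transmission delays (L/R per hop): 0.104348, 0.206897 μs; sum = 0.311244 μs.
Propagation delays (d/s per hop): 0.0194762, 0.295745 μs; sum = 0.315221 μs.
End-to-end = 0.626 μs.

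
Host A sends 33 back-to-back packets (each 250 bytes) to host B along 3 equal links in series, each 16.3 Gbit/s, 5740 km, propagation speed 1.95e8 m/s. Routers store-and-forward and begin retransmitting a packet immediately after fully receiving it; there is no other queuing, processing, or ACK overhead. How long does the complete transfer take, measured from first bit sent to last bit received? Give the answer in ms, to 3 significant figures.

Per-hop transmission t_tx = L/R = 2000/16300000000 = 0.000122699 ms.
Per-hop propagation t_prop = 5740000/195000000 = 29.4359 ms.
Pipeline fill: first packet needs 3·t_tx to clear all hops; remaining 32 packets each add one t_tx.
Total = (3+33-1)·t_tx + 3·t_prop = 35·0.000122699 + 3·29.4359 = 88.3 ms.

88.3 ms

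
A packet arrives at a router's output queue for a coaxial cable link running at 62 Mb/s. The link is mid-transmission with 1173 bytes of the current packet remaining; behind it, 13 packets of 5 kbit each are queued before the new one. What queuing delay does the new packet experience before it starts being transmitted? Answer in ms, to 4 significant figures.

Each queued packet: L/R = 5000/62000000 = 0.0806452 ms.
13 queued → 1.04839 ms.
Plus remaining 9384 bits of current packet: 0.151355 ms.
Queuing delay = 1.200 ms.

1.200 ms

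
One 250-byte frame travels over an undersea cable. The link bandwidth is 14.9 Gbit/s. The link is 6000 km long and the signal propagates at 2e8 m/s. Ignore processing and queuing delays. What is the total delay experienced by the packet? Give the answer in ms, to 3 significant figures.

L = 250 × 8 = 2000 bits.
Transmission delay = L/R = 2000 / 14900000000 = 0.000134228 ms.
Propagation delay = d/s = 6000000 m / 200000000 m/s = 30 ms.
Total = 30.0 ms.

30.0 ms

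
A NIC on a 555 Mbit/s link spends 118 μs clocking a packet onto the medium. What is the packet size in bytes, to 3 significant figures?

L = R × t_tx = 555000000 b/s × 0.000118 s = 65490 bits.
In bytes: 65490 / 8 = 8190 bytes.

8190 bytes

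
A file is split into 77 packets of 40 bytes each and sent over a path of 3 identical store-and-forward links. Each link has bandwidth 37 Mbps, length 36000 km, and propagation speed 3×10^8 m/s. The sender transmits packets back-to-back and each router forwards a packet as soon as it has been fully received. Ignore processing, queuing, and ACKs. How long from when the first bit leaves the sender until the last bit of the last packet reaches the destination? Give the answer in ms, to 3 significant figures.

361 ms

Per-hop transmission t_tx = L/R = 320/37000000 = 0.00864865 ms.
Per-hop propagation t_prop = 36000000/300000000 = 120 ms.
Pipeline fill: first packet needs 3·t_tx to clear all hops; remaining 76 packets each add one t_tx.
Total = (3+77-1)·t_tx + 3·t_prop = 79·0.00864865 + 3·120 = 361 ms.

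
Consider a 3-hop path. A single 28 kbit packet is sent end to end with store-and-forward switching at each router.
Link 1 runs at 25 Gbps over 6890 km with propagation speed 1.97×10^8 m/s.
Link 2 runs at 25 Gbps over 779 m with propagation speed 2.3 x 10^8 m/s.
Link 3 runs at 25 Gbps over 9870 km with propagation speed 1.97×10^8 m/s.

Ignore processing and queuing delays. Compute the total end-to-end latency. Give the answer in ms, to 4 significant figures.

85.08 ms

L = 28000 bits.
Transmission delay per hop = L/R = 28000/25000000000 = 0.00112 ms; 3 hops → 0.00336 ms.
Propagation delays (d/s per hop): 34.9746, 0.00338696, 50.1015 ms; sum = 85.0795 ms.
End-to-end = 85.08 ms.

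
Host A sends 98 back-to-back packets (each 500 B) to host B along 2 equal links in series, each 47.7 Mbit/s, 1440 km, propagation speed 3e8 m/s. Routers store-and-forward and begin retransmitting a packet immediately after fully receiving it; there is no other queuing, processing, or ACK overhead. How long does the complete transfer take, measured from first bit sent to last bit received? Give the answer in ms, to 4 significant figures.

Per-hop transmission t_tx = L/R = 4000/47700000 = 0.0838574 ms.
Per-hop propagation t_prop = 1440000/300000000 = 4.8 ms.
Pipeline fill: first packet needs 2·t_tx to clear all hops; remaining 97 packets each add one t_tx.
Total = (2+98-1)·t_tx + 2·t_prop = 99·0.0838574 + 2·4.8 = 17.90 ms.

17.90 ms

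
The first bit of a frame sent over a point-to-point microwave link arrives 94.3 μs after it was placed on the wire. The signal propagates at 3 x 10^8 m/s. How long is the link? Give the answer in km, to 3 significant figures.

28.3 km

d = s × t_prop = 300000000 × 9.43e-05 = 28.3 km.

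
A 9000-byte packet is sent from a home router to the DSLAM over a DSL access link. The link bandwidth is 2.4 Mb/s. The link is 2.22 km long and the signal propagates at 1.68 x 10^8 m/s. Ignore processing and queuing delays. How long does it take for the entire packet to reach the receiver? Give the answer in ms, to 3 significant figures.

30.0 ms

L = 9000 × 8 = 72000 bits.
Transmission delay = L/R = 72000 / 2400000 = 30 ms.
Propagation delay = d/s = 2220 m / 168000000 m/s = 0.0132143 ms.
Total = 30.0 ms.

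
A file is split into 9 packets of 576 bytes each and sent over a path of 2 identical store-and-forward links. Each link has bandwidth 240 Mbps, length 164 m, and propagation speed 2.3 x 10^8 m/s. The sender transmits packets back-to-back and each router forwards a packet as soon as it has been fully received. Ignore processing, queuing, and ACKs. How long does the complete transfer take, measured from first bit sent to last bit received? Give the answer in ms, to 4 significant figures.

Per-hop transmission t_tx = L/R = 4608/240000000 = 0.0192 ms.
Per-hop propagation t_prop = 164/2.3e+08 = 0.000713043 ms.
Pipeline fill: first packet needs 2·t_tx to clear all hops; remaining 8 packets each add one t_tx.
Total = (2+9-1)·t_tx + 2·t_prop = 10·0.0192 + 2·0.000713043 = 0.1934 ms.

0.1934 ms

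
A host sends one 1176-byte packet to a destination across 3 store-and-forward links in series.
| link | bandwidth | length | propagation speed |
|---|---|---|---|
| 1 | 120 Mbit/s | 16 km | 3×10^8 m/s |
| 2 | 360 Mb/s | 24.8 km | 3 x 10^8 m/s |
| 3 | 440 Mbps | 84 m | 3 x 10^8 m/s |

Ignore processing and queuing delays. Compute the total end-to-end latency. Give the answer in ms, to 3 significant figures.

0.262 ms

L = 1176 × 8 = 9408 bits.
Transmission delays (L/R per hop): 0.0784, 0.0261333, 0.0213818 ms; sum = 0.125915 ms.
Propagation delays (d/s per hop): 0.0533333, 0.0826667, 0.00028 ms; sum = 0.13628 ms.
End-to-end = 0.262 ms.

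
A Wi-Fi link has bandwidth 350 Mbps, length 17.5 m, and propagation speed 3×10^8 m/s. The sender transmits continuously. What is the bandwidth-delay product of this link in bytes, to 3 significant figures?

Propagation delay = 17.5 / 300000000 = 5.83333e-08 s.
BDP = R × t_prop = 350000000 × 5.83333e-08 = 20.4167 bits.
In bytes: 20.4167/8 = 2.55 bytes.

2.55 bytes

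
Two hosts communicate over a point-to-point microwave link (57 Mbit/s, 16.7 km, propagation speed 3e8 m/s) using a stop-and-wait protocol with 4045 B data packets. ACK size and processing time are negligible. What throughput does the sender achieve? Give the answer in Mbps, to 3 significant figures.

t_tx = L/R = 32360/57000000 = 0.000567719 s.
t_prop = 16700/300000000 = 5.56667e-05 s; RTT = 0.000111333 s.
Cycle = t_tx + RTT = 0.000679053 s.
Throughput = L / cycle = 32360 / 0.000679053 = 47.7 Mbps.

47.7 Mbps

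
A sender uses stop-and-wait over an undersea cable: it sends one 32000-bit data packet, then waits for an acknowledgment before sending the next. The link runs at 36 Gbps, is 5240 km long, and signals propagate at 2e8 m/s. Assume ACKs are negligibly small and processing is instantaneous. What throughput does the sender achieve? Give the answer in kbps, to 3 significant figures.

t_tx = L/R = 32000/36000000000 = 8.88889e-07 s.
t_prop = 5240000/200000000 = 0.0262 s; RTT = 0.0524 s.
Cycle = t_tx + RTT = 0.0524009 s.
Throughput = L / cycle = 32000 / 0.0524009 = 611 kbps.

611 kbps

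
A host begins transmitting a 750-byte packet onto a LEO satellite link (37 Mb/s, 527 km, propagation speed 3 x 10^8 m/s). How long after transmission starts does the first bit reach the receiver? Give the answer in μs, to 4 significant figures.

First bit experiences only propagation delay: d/s = 527000/300000000 = 1757 μs.

1757 μs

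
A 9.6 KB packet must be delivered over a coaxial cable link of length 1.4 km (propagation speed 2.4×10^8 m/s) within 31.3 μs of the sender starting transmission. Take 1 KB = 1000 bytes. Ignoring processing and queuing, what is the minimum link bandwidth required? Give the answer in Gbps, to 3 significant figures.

L = 76800 bits.
Propagation delay = 1400 / 240000000 = 5.83333 μs.
Transmission budget = 31.3 − 5.83333 = 25.4667 μs.
R ≥ L / t_tx = 76800 bits / 2.54667e-05 s = 3.02 Gbps.

3.02 Gbps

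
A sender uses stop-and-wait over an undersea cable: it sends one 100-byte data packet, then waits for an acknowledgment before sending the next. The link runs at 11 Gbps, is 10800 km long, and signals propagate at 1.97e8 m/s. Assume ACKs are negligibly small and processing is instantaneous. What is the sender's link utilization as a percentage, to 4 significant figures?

0.00006633 %

t_tx = L/R = 800/11000000000 = 7.27273e-08 s.
t_prop = 10800000/197000000 = 0.0548223 s; RTT = 0.109645 s.
Cycle = t_tx + RTT = 0.109645 s.
Utilization = t_tx / cycle = 7.27273e-08/0.109645 = 0.00006633 %.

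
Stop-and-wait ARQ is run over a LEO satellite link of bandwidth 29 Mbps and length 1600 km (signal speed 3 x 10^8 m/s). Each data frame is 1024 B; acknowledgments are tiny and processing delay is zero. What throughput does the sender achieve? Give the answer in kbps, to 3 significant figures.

t_tx = L/R = 8192/29000000 = 0.000282483 s.
t_prop = 1600000/300000000 = 0.00533333 s; RTT = 0.0106667 s.
Cycle = t_tx + RTT = 0.0109491 s.
Throughput = L / cycle = 8192 / 0.0109491 = 748 kbps.

748 kbps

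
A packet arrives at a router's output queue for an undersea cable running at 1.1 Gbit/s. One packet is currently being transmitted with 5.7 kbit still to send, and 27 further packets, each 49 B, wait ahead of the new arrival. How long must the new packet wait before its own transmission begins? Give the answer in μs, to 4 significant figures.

14.80 μs

Each queued packet: L/R = 392/1100000000 = 0.356364 μs.
27 queued → 9.62182 μs.
Plus remaining 5700 bits of current packet: 5.18182 μs.
Queuing delay = 14.80 μs.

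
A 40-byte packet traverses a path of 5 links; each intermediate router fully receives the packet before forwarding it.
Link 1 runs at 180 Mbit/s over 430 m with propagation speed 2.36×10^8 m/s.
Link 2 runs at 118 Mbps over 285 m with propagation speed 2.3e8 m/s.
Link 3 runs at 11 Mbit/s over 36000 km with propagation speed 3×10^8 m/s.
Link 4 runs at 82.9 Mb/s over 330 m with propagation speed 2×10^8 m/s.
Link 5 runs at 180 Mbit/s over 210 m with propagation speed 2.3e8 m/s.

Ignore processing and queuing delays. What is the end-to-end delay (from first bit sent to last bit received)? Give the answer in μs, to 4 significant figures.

L = 40 × 8 = 320 bits.
Transmission delays (L/R per hop): 1.77778, 2.71186, 29.0909, 3.86007, 1.77778 μs; sum = 39.2184 μs.
Propagation delays (d/s per hop): 1.82203, 1.23913, 120000, 1.65, 0.913043 μs; sum = 120006 μs.
End-to-end = 120000 μs.

120000 μs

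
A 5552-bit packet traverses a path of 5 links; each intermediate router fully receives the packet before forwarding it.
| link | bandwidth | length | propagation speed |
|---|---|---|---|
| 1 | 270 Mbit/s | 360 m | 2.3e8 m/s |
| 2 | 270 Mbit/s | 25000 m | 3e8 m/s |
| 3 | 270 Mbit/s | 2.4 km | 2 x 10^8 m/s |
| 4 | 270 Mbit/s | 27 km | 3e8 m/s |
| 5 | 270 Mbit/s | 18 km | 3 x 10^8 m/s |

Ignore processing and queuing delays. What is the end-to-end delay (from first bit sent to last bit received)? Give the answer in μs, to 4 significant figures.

Transmission delay per hop = L/R = 5552/270000000 = 20.563 μs; 5 hops → 102.815 μs.
Propagation delays (d/s per hop): 1.56522, 83.3333, 12, 90, 60 μs; sum = 246.899 μs.
End-to-end = 349.7 μs.

349.7 μs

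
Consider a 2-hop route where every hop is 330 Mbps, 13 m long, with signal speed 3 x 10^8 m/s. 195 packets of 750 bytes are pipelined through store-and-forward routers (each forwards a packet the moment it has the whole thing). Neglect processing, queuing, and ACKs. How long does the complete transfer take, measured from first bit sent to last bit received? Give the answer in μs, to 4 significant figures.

Per-hop transmission t_tx = L/R = 6000/330000000 = 18.1818 μs.
Per-hop propagation t_prop = 13/300000000 = 0.0433333 μs.
Pipeline fill: first packet needs 2·t_tx to clear all hops; remaining 194 packets each add one t_tx.
Total = (2+195-1)·t_tx + 2·t_prop = 196·18.1818 + 2·0.0433333 = 3564 μs.

3564 μs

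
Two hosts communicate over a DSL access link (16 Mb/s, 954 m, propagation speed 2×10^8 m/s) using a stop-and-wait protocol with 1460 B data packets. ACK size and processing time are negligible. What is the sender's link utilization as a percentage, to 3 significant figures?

t_tx = L/R = 11680/16000000 = 0.00073 s.
t_prop = 954/200000000 = 4.77e-06 s; RTT = 9.54e-06 s.
Cycle = t_tx + RTT = 0.00073954 s.
Utilization = t_tx / cycle = 0.00073/0.00073954 = 98.7 %.

98.7 %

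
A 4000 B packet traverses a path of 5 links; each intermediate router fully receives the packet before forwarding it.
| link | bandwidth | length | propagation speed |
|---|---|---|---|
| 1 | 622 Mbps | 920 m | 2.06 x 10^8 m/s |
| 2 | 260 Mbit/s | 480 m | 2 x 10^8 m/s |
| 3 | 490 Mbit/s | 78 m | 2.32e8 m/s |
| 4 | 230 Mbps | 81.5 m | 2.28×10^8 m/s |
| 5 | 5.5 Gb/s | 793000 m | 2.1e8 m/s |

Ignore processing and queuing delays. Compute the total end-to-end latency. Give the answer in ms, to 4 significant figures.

L = 4000 × 8 = 32000 bits.
Transmission delays (L/R per hop): 0.0514469, 0.123077, 0.0653061, 0.13913, 0.00581818 ms; sum = 0.384779 ms.
Propagation delays (d/s per hop): 0.00446602, 0.0024, 0.000336207, 0.000357456, 3.77619 ms; sum = 3.78375 ms.
End-to-end = 4.169 ms.

4.169 ms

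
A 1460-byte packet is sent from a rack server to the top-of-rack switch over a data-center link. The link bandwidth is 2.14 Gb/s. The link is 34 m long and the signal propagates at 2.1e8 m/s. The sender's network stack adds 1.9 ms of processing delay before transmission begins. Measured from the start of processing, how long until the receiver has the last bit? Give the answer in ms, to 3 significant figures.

1.91 ms

L = 1460 × 8 = 11680 bits.
Transmission delay = L/R = 11680 / 2.14e+09 = 0.00545794 ms.
Propagation delay = d/s = 34 m / 210000000 m/s = 0.000161905 ms.
Plus processing delay 1.9 ms = 1.9 ms.
Total = 1.91 ms.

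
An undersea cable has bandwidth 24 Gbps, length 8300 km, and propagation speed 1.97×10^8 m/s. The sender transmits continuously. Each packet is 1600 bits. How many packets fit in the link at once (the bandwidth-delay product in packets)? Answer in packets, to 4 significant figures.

Propagation delay = 8300000 / 197000000 = 0.042132 s.
BDP = R × t_prop = 24000000000 × 0.042132 = 1011170000 bits.
In packets of 1600 bits: 632000 packets.

632000 packets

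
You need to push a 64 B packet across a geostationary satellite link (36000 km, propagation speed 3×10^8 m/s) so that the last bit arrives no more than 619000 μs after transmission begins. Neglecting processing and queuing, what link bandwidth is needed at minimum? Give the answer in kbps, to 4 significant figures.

L = 512 bits.
Propagation delay = 36000000 / 300000000 = 120000 μs.
Transmission budget = 619000 − 120000 = 499000 μs.
R ≥ L / t_tx = 512 bits / 0.499 s = 1.026 kbps.

1.026 kbps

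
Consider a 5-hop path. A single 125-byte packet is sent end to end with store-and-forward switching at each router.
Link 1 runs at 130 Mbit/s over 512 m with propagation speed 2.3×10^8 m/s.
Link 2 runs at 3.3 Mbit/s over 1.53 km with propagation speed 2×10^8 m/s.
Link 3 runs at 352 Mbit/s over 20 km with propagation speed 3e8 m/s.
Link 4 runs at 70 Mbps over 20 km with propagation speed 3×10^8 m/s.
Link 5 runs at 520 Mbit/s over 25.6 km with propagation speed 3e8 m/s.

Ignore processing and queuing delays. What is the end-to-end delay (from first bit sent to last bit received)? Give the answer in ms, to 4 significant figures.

L = 125 × 8 = 1000 bits.
Transmission delays (L/R per hop): 0.00769231, 0.30303, 0.00284091, 0.0142857, 0.00192308 ms; sum = 0.329772 ms.
Propagation delays (d/s per hop): 0.00222609, 0.00765, 0.0666667, 0.0666667, 0.0853333 ms; sum = 0.228543 ms.
End-to-end = 0.5583 ms.

0.5583 ms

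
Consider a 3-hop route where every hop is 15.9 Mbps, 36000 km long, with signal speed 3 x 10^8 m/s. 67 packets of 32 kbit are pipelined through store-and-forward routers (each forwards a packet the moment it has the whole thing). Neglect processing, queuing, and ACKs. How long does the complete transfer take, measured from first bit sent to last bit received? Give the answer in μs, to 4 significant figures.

498900 μs

Per-hop transmission t_tx = L/R = 32000/15900000 = 2012.58 μs.
Per-hop propagation t_prop = 36000000/300000000 = 120000 μs.
Pipeline fill: first packet needs 3·t_tx to clear all hops; remaining 66 packets each add one t_tx.
Total = (3+67-1)·t_tx + 3·t_prop = 69·2012.58 + 3·120000 = 498900 μs.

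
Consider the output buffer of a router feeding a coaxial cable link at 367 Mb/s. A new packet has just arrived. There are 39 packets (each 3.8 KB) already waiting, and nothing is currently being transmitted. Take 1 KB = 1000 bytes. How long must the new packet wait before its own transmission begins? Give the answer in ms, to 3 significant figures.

3.23 ms

Each queued packet: L/R = 30400/367000000 = 0.0828338 ms.
39 queued → 3.23052 ms.
Queuing delay = 3.23 ms.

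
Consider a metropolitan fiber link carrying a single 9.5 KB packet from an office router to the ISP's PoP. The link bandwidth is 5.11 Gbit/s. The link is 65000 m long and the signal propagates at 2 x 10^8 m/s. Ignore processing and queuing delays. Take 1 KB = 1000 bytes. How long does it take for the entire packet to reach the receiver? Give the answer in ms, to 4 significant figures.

L = 76000 bits.
Transmission delay = L/R = 76000 / 5110000000 = 0.0148728 ms.
Propagation delay = d/s = 65000 m / 200000000 m/s = 0.325 ms.
Total = 0.3399 ms.

0.3399 ms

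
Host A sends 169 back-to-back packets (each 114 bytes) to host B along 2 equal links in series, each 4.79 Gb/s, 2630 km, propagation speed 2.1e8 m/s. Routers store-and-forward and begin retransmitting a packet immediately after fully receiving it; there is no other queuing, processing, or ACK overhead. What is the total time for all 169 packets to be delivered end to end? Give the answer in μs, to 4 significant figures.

25080 μs

Per-hop transmission t_tx = L/R = 912/4790000000 = 0.190397 μs.
Per-hop propagation t_prop = 2630000/210000000 = 12523.8 μs.
Pipeline fill: first packet needs 2·t_tx to clear all hops; remaining 168 packets each add one t_tx.
Total = (2+169-1)·t_tx + 2·t_prop = 170·0.190397 + 2·12523.8 = 25080 μs.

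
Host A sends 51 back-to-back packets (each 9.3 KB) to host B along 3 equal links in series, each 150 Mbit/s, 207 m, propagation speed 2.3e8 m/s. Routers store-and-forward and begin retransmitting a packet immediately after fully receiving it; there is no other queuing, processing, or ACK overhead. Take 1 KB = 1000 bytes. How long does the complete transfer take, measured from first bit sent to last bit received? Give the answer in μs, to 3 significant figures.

26300 μs

Per-hop transmission t_tx = L/R = 74400/150000000 = 496 μs.
Per-hop propagation t_prop = 207/2.3e+08 = 0.9 μs.
Pipeline fill: first packet needs 3·t_tx to clear all hops; remaining 50 packets each add one t_tx.
Total = (3+51-1)·t_tx + 3·t_prop = 53·496 + 3·0.9 = 26300 μs.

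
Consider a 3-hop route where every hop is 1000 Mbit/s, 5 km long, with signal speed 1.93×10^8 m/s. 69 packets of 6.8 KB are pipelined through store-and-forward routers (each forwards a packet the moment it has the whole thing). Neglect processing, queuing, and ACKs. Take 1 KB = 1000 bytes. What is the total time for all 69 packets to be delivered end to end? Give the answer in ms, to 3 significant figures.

3.94 ms

Per-hop transmission t_tx = L/R = 54400/1000000000 = 0.0544 ms.
Per-hop propagation t_prop = 5000/193000000 = 0.0259067 ms.
Pipeline fill: first packet needs 3·t_tx to clear all hops; remaining 68 packets each add one t_tx.
Total = (3+69-1)·t_tx + 3·t_prop = 71·0.0544 + 3·0.0259067 = 3.94 ms.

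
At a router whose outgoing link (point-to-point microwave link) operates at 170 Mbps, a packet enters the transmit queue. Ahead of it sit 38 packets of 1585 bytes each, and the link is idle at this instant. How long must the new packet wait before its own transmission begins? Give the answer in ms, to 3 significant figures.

Each queued packet: L/R = 12680/170000000 = 0.0745882 ms.
38 queued → 2.83435 ms.
Queuing delay = 2.83 ms.

2.83 ms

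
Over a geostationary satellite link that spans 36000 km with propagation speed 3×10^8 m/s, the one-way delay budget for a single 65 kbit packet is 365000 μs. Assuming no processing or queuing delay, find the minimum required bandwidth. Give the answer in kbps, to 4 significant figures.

265.3 kbps

Propagation delay = 36000000 / 300000000 = 120000 μs.
Transmission budget = 365000 − 120000 = 245000 μs.
R ≥ L / t_tx = 65000 bits / 0.245 s = 265.3 kbps.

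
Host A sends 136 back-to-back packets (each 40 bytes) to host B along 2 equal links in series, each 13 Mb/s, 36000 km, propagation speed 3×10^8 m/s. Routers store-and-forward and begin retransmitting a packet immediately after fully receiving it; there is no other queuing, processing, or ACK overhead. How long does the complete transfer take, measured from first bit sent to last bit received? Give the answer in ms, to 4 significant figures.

243.4 ms

Per-hop transmission t_tx = L/R = 320/13000000 = 0.0246154 ms.
Per-hop propagation t_prop = 36000000/300000000 = 120 ms.
Pipeline fill: first packet needs 2·t_tx to clear all hops; remaining 135 packets each add one t_tx.
Total = (2+136-1)·t_tx + 2·t_prop = 137·0.0246154 + 2·120 = 243.4 ms.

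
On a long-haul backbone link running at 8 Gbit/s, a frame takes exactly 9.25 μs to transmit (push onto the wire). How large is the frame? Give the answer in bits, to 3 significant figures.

74000 bits

L = R × t_tx = 8000000000 b/s × 9.25e-06 s = 74000 bits.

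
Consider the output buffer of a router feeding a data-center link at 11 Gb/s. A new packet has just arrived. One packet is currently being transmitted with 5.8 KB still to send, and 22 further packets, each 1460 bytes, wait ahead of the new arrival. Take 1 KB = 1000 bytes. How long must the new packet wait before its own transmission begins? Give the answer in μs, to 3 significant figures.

27.6 μs

Each queued packet: L/R = 11680/11000000000 = 1.06182 μs.
22 queued → 23.36 μs.
Plus remaining 46400 bits of current packet: 4.21818 μs.
Queuing delay = 27.6 μs.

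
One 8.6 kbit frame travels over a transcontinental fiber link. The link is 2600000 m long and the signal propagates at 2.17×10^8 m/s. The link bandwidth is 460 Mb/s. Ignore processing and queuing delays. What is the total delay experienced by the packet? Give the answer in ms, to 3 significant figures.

12.0 ms

L = 8600 bits.
Transmission delay = L/R = 8600 / 460000000 = 0.0186957 ms.
Propagation delay = d/s = 2600000 m / 217000000 m/s = 11.9816 ms.
Total = 12.0 ms.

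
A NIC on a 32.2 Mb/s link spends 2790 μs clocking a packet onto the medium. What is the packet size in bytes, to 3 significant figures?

L = R × t_tx = 3.22e+07 b/s × 0.00279 s = 89838 bits.
In bytes: 89838 / 8 = 11200 bytes.

11200 bytes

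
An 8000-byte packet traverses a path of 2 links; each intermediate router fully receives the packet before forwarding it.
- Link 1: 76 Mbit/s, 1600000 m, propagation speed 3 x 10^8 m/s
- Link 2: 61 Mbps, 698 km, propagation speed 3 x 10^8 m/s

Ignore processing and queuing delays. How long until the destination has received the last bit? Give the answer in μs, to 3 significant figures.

L = 8000 × 8 = 64000 bits.
Transmission delays (L/R per hop): 842.105, 1049.18 μs; sum = 1891.29 μs.
Propagation delays (d/s per hop): 5333.33, 2326.67 μs; sum = 7660 μs.
End-to-end = 9550 μs.

9550 μs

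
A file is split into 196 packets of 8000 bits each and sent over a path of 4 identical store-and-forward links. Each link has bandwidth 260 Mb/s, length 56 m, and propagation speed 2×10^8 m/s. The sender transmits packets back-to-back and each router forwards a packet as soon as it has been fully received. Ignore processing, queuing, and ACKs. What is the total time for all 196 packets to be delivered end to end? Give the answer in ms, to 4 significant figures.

Per-hop transmission t_tx = L/R = 8000/260000000 = 0.0307692 ms.
Per-hop propagation t_prop = 56/200000000 = 0.00028 ms.
Pipeline fill: first packet needs 4·t_tx to clear all hops; remaining 195 packets each add one t_tx.
Total = (4+196-1)·t_tx + 4·t_prop = 199·0.0307692 + 4·0.00028 = 6.124 ms.

6.124 ms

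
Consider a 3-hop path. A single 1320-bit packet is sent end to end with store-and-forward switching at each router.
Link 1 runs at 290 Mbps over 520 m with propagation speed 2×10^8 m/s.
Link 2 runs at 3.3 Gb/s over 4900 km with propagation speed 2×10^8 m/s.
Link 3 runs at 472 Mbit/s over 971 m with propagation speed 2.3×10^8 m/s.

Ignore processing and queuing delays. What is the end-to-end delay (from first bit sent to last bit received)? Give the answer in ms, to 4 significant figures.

Transmission delays (L/R per hop): 0.00455172, 0.0004, 0.00279661 ms; sum = 0.00774833 ms.
Propagation delays (d/s per hop): 0.0026, 24.5, 0.00422174 ms; sum = 24.5068 ms.
End-to-end = 24.51 ms.

24.51 ms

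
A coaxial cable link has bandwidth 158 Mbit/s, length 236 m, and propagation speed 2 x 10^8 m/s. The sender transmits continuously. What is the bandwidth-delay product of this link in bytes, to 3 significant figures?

23.3 bytes

Propagation delay = 236 / 200000000 = 1.18e-06 s.
BDP = R × t_prop = 158000000 × 1.18e-06 = 186.44 bits.
In bytes: 186.44/8 = 23.3 bytes.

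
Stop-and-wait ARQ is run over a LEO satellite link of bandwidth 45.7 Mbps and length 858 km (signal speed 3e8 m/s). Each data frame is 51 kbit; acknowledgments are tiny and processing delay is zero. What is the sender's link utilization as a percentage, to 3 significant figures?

t_tx = L/R = 51000/45700000 = 0.00111597 s.
t_prop = 858000/300000000 = 0.00286 s; RTT = 0.00572 s.
Cycle = t_tx + RTT = 0.00683597 s.
Utilization = t_tx / cycle = 0.00111597/0.00683597 = 16.3 %.

16.3 %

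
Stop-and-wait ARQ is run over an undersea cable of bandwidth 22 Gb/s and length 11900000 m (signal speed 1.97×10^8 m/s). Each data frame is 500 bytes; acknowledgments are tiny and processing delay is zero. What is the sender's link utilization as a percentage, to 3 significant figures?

0.000150 %

t_tx = L/R = 4000/22000000000 = 1.81818e-07 s.
t_prop = 11900000/197000000 = 0.0604061 s; RTT = 0.120812 s.
Cycle = t_tx + RTT = 0.120812 s.
Utilization = t_tx / cycle = 1.81818e-07/0.120812 = 0.000150 %.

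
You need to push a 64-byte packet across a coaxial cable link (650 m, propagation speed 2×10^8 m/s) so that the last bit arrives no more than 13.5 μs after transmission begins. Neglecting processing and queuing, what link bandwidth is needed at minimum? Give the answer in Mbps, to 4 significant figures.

49.95 Mbps

L = 512 bits.
Propagation delay = 650 / 200000000 = 3.25 μs.
Transmission budget = 13.5 − 3.25 = 10.25 μs.
R ≥ L / t_tx = 512 bits / 1.025e-05 s = 49.95 Mbps.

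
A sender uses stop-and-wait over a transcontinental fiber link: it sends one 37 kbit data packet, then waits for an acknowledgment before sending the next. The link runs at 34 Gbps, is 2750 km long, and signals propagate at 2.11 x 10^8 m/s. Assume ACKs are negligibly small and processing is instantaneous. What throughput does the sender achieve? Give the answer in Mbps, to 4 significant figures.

1.419 Mbps

t_tx = L/R = 37000/34000000000 = 1.08824e-06 s.
t_prop = 2750000/211000000 = 0.0130332 s; RTT = 0.0260664 s.
Cycle = t_tx + RTT = 0.0260674 s.
Throughput = L / cycle = 37000 / 0.0260674 = 1.419 Mbps.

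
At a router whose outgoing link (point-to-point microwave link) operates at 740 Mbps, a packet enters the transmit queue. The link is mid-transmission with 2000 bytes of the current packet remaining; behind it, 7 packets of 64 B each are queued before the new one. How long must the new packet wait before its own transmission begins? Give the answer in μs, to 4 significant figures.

26.46 μs

Each queued packet: L/R = 512/740000000 = 0.691892 μs.
7 queued → 4.84324 μs.
Plus remaining 16000 bits of current packet: 21.6216 μs.
Queuing delay = 26.46 μs.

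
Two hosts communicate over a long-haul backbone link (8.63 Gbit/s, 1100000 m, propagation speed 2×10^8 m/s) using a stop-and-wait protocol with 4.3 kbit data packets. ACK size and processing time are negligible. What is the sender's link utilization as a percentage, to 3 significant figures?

0.00453 %

t_tx = L/R = 4300/8630000000 = 4.98262e-07 s.
t_prop = 1100000/200000000 = 0.0055 s; RTT = 0.011 s.
Cycle = t_tx + RTT = 0.0110005 s.
Utilization = t_tx / cycle = 4.98262e-07/0.0110005 = 0.00453 %.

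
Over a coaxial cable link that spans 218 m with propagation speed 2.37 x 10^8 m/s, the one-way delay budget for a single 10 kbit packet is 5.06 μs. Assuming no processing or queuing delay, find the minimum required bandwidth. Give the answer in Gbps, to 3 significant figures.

Propagation delay = 218 / 237000000 = 0.919831 μs.
Transmission budget = 5.06 − 0.919831 = 4.14017 μs.
R ≥ L / t_tx = 10000 bits / 4.14017e-06 s = 2.42 Gbps.

2.42 Gbps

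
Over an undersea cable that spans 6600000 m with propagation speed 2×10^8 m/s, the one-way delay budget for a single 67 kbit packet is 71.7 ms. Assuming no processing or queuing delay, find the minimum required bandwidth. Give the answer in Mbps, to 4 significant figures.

1.731 Mbps

Propagation delay = 6600000 / 200000000 = 33 ms.
Transmission budget = 71.7 − 33 = 38.7 ms.
R ≥ L / t_tx = 67000 bits / 0.0387 s = 1.731 Mbps.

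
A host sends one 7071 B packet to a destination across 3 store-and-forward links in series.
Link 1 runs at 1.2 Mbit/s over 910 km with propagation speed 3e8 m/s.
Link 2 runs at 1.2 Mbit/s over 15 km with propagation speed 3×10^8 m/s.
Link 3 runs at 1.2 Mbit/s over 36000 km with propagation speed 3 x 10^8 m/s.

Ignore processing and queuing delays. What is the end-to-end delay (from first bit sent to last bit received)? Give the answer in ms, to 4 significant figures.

L = 7071 × 8 = 56568 bits.
Transmission delay per hop = L/R = 56568/1200000 = 47.14 ms; 3 hops → 141.42 ms.
Propagation delays (d/s per hop): 3.03333, 0.05, 120 ms; sum = 123.083 ms.
End-to-end = 264.5 ms.

264.5 ms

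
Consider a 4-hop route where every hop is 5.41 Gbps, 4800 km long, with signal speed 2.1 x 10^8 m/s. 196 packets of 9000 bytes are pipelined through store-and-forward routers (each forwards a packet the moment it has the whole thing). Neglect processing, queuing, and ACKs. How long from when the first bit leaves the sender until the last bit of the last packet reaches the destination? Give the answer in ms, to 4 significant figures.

Per-hop transmission t_tx = L/R = 72000/5410000000 = 0.0133087 ms.
Per-hop propagation t_prop = 4800000/210000000 = 22.8571 ms.
Pipeline fill: first packet needs 4·t_tx to clear all hops; remaining 195 packets each add one t_tx.
Total = (4+196-1)·t_tx + 4·t_prop = 199·0.0133087 + 4·22.8571 = 94.08 ms.

94.08 ms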